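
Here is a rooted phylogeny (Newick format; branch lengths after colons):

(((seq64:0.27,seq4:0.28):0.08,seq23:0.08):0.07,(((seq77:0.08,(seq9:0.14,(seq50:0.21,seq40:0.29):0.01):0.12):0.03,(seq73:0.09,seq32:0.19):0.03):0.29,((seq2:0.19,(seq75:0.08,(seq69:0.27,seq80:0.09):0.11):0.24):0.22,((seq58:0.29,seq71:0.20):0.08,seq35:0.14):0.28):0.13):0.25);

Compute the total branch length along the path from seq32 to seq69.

The path runs seq32 → … → MRCA → … → seq69; the MRCA is the node subtending (((seq77,(seq9,(seq50,seq40))),(seq73,seq32)),((seq2,(seq75,(seq69,seq80))),((seq58,seq71),seq35))).
Branch lengths along that path: 0.19 + 0.03 + 0.29 + 0.13 + 0.22 + 0.24 + 0.11 + 0.27 = 1.48.

1.48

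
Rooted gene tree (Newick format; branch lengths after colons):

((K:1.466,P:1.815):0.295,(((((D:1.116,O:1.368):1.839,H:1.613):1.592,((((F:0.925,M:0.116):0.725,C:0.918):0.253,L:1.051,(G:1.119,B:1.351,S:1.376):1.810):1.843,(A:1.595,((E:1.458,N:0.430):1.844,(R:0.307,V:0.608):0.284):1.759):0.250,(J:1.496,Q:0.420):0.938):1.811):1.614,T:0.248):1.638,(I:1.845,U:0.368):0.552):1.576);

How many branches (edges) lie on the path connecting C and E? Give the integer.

The MRCA of C and E is the node subtending ((((F,M),C),L,(G,B,S)),(A,((E,N),(R,V))),(J,Q)).
From C up to that node: 3 branches. From E up to the same node: 4 branches. Total: 3 + 4 = 7.

7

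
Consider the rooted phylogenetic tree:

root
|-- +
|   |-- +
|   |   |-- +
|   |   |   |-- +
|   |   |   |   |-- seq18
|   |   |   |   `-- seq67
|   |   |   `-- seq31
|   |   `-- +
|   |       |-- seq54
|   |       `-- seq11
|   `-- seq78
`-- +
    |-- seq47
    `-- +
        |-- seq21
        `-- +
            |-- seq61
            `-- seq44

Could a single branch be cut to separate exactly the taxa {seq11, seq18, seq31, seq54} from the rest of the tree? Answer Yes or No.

No

The MRCA of the listed taxa subtends (((seq18,seq67),seq31),(seq54,seq11)).
That clade also contains seq67, which is not in the proposed group, so the group is not monophyletic.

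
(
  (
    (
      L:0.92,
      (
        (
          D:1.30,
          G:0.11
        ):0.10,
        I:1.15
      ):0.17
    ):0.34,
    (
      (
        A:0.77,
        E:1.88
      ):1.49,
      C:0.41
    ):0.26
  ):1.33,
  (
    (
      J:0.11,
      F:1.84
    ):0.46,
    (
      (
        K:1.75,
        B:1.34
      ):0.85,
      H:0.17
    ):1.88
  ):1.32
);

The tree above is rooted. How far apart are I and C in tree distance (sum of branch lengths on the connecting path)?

2.33

The path runs I → … → MRCA → … → C; the MRCA is the node subtending ((L,((D,G),I)),((A,E),C)).
Branch lengths along that path: 1.15 + 0.17 + 0.34 + 0.26 + 0.41 = 2.33.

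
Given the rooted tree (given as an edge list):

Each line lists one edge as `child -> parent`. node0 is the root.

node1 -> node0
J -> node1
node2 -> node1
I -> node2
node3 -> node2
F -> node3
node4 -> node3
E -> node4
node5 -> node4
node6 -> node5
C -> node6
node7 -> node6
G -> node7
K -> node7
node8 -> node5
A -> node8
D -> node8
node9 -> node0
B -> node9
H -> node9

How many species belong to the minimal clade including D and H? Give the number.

The MRCA of D and H is the root, so the clade is the entire tree.
That clade contains 11 terminal taxa: A, B, C, D, E, F, G, H, I, J, K.

11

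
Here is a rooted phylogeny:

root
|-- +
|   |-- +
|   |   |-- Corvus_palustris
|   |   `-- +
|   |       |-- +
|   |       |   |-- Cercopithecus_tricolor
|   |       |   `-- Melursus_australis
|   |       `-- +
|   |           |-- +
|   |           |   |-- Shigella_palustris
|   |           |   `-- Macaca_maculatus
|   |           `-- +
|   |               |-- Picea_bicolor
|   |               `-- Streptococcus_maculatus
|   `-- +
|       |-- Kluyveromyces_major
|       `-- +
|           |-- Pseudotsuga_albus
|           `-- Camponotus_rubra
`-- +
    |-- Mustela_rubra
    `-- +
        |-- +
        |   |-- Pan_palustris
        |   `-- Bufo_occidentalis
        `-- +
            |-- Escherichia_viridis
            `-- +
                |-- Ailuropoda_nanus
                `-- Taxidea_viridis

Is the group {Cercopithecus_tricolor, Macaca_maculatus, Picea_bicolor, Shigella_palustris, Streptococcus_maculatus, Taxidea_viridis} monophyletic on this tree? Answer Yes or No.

No

The MRCA of the listed taxa is the root, so the smallest clade containing them is the whole tree.
That clade also contains Ailuropoda_nanus, Bufo_occidentalis, Camponotus_rubra, Corvus_palustris, Escherichia_viridis, Kluyveromyces_major, Melursus_australis, Mustela_rubra, Pan_palustris, Pseudotsuga_albus, which are not in the proposed group, so the group is not monophyletic.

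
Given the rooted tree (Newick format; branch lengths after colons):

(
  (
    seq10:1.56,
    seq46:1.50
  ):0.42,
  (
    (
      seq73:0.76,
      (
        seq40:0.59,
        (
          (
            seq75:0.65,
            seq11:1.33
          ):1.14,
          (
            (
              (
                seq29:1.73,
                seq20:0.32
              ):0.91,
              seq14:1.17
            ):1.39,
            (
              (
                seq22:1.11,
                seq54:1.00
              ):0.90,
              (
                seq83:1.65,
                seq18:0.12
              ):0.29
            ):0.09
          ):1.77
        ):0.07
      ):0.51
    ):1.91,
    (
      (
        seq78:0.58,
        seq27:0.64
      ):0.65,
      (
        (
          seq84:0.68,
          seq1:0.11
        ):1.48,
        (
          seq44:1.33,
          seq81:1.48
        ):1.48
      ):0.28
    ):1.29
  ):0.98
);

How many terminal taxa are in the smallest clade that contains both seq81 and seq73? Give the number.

17

The MRCA of seq81 and seq73 is the node subtending ((seq73,(seq40,((seq75,seq11),(((seq29,seq20),seq14),((seq22,seq54),(seq83,seq18)))))),((seq78,seq27),((seq84,seq1),(seq44,seq81)))).
That clade contains 17 terminal taxa: seq1, seq11, seq14, seq18, seq20, seq22, seq27, seq29, seq40, seq44, seq54, seq73, seq75, seq78, seq81, seq83, seq84.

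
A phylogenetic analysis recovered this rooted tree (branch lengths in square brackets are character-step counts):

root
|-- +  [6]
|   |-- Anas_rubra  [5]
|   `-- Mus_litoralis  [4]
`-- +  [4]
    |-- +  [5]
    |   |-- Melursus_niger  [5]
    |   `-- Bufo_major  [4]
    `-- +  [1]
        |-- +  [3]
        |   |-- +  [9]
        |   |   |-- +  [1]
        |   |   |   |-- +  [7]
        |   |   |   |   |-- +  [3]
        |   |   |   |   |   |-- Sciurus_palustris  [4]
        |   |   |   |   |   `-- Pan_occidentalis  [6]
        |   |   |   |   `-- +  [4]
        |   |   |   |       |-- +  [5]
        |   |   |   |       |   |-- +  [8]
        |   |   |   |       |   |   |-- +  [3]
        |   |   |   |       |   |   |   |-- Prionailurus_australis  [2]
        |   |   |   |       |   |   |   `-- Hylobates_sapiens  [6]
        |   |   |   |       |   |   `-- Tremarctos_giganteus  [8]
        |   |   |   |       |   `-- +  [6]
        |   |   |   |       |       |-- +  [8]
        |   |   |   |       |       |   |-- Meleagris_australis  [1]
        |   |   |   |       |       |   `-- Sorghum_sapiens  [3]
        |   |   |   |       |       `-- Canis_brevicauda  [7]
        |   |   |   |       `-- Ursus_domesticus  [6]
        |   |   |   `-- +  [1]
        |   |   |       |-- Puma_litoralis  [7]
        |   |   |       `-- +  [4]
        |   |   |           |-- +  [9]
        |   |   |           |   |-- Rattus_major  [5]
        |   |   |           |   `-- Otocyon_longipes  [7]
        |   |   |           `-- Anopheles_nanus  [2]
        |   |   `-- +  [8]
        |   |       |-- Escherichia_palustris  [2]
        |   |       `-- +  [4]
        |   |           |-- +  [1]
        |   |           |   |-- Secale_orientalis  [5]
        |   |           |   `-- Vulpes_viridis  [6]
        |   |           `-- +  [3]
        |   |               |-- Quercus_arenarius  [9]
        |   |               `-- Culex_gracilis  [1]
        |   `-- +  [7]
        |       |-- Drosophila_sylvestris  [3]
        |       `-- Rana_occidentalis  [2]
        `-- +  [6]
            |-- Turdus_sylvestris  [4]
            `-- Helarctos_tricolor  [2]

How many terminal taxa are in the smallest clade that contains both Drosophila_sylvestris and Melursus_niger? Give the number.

The MRCA of Drosophila_sylvestris and Melursus_niger is the node subtending ((Melursus_niger,Bufo_major),((((((Sciurus_palustris,Pan_occidentalis),((((Prionailurus_australis,Hylobates_sapiens),Tremarctos_giganteus),((Meleagris_australis,Sorghum_sapiens),Canis_brevicauda)),Ursus_domesticus)),(Puma_litoralis,((Rattus_major,Otocyon_longipes),Anopheles_nanus))),(Escherichia_palustris,((Secale_orientalis,Vulpes_viridis),(Quercus_arenarius,Culex_gracilis)))),(Drosophila_sylvestris,Rana_occidentalis)),(Turdus_sylvestris,Helarctos_tricolor))).
That clade contains 24 terminal taxa: Anopheles_nanus, Bufo_major, Canis_brevicauda, Culex_gracilis, Drosophila_sylvestris, Escherichia_palustris, Helarctos_tricolor, Hylobates_sapiens, Meleagris_australis, Melursus_niger, Otocyon_longipes, Pan_occidentalis, Prionailurus_australis, Puma_litoralis, Quercus_arenarius, Rana_occidentalis, Rattus_major, Sciurus_palustris, Secale_orientalis, Sorghum_sapiens, Tremarctos_giganteus, Turdus_sylvestris, Ursus_domesticus, Vulpes_viridis.

24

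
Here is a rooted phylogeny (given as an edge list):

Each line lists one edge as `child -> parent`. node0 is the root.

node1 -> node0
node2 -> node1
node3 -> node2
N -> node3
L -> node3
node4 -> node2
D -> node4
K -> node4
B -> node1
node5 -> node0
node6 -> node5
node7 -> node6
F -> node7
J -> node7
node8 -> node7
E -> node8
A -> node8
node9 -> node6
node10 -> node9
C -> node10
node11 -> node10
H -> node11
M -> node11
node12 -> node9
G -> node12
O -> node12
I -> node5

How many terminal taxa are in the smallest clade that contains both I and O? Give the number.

10

The MRCA of I and O is the node subtending (((F,J,(E,A)),((C,(H,M)),(G,O))),I).
That clade contains 10 terminal taxa: A, C, E, F, G, H, I, J, M, O.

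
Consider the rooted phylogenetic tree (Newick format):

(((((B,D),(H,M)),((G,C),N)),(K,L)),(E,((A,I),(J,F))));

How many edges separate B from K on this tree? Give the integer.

The MRCA of B and K is the node subtending ((((B,D),(H,M)),((G,C),N)),(K,L)).
From B up to that node: 4 branches. From K up to the same node: 2 branches. Total: 4 + 2 = 6.

6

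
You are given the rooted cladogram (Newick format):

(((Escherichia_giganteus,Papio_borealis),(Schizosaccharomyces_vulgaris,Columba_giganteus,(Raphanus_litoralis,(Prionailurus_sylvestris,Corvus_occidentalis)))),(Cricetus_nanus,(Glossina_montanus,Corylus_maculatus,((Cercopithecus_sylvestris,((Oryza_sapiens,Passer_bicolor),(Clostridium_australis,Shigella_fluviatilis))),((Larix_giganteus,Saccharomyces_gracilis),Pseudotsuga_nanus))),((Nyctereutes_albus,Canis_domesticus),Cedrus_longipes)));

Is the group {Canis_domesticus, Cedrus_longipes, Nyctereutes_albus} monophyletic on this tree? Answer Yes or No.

The most recent common ancestor of these taxa subtends ((Nyctereutes_albus,Canis_domesticus),Cedrus_longipes).
That clade has exactly 3 tips — every listed taxon and nothing else — so the group is monophyletic.

Yes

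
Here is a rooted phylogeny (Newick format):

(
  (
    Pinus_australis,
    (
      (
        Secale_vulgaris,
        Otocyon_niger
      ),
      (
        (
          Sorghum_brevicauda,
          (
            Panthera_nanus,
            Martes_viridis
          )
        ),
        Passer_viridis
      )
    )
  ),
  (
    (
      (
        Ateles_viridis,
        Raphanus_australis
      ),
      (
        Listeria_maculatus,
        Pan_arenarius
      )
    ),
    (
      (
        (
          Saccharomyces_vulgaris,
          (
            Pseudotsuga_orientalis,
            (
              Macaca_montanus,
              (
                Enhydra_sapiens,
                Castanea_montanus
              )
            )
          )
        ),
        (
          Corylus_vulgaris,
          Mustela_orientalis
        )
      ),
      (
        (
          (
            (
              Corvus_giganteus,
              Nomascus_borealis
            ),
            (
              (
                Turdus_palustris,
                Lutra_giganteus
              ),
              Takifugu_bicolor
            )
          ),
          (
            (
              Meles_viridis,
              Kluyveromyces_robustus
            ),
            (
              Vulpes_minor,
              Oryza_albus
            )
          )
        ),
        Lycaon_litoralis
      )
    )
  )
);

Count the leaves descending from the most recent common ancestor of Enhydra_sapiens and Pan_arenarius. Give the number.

21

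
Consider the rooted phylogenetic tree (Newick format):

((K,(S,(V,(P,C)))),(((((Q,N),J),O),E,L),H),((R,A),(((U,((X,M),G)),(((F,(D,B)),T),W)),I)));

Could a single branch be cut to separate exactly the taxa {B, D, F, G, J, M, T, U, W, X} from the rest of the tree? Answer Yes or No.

No

The MRCA of the listed taxa is the root, so the smallest clade containing them is the whole tree.
That clade also contains A, C, E, H, I, K, L, N, O, P, Q, R, S, V, which are not in the proposed group, so the group is not monophyletic.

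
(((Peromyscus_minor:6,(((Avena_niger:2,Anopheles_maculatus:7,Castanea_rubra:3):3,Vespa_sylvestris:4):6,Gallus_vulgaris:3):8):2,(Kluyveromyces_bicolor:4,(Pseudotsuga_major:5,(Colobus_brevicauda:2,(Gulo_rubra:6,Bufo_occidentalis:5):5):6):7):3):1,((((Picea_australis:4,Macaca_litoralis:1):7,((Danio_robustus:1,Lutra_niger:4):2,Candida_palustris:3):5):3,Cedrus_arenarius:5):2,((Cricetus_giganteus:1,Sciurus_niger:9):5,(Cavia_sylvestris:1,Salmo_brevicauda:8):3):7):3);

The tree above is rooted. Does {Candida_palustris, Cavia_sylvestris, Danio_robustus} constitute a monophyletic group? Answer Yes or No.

No

The MRCA of the listed taxa subtends ((((Picea_australis,Macaca_litoralis),((Danio_robustus,Lutra_niger),Candida_palustris)),Cedrus_arenarius),((Cricetus_giganteus,Sciurus_niger),(Cavia_sylvestris,Salmo_brevicauda))).
That clade also contains Cedrus_arenarius, Cricetus_giganteus, Lutra_niger, Macaca_litoralis, Picea_australis, Salmo_brevicauda, Sciurus_niger, which are not in the proposed group, so the group is not monophyletic.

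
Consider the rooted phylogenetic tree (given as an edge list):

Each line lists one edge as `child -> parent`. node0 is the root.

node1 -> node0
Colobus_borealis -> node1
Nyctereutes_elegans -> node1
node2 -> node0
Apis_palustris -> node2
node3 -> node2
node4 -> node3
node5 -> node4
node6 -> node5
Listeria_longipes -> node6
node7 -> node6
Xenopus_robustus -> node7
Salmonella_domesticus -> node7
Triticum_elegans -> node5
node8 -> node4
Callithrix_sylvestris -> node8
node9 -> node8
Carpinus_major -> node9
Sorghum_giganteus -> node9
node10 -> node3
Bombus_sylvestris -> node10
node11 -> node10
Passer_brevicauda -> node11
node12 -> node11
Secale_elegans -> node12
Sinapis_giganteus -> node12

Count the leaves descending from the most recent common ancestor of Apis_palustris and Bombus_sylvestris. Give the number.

12

The MRCA of Apis_palustris and Bombus_sylvestris is the node subtending (Apis_palustris,((((Listeria_longipes,(Xenopus_robustus,Salmonella_domesticus)),Triticum_elegans),(Callithrix_sylvestris,(Carpinus_major,Sorghum_giganteus))),(Bombus_sylvestris,(Passer_brevicauda,(Secale_elegans,Sinapis_giganteus))))).
That clade contains 12 terminal taxa: Apis_palustris, Bombus_sylvestris, Callithrix_sylvestris, Carpinus_major, Listeria_longipes, Passer_brevicauda, Salmonella_domesticus, Secale_elegans, Sinapis_giganteus, Sorghum_giganteus, Triticum_elegans, Xenopus_robustus.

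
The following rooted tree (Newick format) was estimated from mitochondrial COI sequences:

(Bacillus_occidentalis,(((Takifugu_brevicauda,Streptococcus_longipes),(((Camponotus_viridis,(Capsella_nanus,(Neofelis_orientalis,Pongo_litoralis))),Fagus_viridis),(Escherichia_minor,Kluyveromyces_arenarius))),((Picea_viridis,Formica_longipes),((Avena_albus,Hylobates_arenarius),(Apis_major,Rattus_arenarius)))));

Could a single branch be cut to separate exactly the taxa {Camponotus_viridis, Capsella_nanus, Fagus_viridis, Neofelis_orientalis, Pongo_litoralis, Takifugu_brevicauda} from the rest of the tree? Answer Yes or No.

The MRCA of the listed taxa subtends ((Takifugu_brevicauda,Streptococcus_longipes),(((Camponotus_viridis,(Capsella_nanus,(Neofelis_orientalis,Pongo_litoralis))),Fagus_viridis),(Escherichia_minor,Kluyveromyces_arenarius))).
That clade also contains Escherichia_minor, Kluyveromyces_arenarius, Streptococcus_longipes, which are not in the proposed group, so the group is not monophyletic.

No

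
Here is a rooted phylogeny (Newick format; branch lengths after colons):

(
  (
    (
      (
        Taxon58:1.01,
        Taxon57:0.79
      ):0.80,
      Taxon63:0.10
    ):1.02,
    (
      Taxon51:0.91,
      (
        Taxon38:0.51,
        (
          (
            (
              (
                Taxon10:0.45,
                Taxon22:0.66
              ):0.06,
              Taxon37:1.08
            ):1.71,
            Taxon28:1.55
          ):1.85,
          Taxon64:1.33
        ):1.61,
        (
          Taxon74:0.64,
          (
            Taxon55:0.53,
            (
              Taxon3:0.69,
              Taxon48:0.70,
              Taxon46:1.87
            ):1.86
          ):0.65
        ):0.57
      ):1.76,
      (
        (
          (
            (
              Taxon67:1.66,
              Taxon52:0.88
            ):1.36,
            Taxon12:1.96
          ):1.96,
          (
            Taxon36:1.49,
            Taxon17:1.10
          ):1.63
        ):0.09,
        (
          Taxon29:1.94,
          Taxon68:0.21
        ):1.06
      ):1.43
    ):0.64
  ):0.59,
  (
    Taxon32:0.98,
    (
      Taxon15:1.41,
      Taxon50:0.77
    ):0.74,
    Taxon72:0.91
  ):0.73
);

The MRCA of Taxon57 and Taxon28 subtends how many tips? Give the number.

The MRCA of Taxon57 and Taxon28 is the node subtending (((Taxon58,Taxon57),Taxon63),(Taxon51,(Taxon38,((((Taxon10,Taxon22),Taxon37),Taxon28),Taxon64),(Taxon74,(Taxon55,(Taxon3,Taxon48,Taxon46)))),((((Taxon67,Taxon52),Taxon12),(Taxon36,Taxon17)),(Taxon29,Taxon68)))).
That clade contains 22 terminal taxa: Taxon10, Taxon12, Taxon17, Taxon22, Taxon28, Taxon29, Taxon3, Taxon36, Taxon37, Taxon38, Taxon46, Taxon48, Taxon51, Taxon52, Taxon55, Taxon57, Taxon58, Taxon63, Taxon64, Taxon67, Taxon68, Taxon74.

22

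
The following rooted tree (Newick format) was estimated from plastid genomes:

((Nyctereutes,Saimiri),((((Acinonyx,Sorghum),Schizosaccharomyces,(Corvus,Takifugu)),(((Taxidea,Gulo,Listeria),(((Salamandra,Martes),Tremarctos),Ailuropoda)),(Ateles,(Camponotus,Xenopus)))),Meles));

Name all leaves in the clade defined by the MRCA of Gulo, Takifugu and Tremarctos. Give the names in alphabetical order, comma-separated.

Acinonyx, Ailuropoda, Ateles, Camponotus, Corvus, Gulo, Listeria, Martes, Salamandra, Schizosaccharomyces, Sorghum, Takifugu, Taxidea, Tremarctos, Xenopus

Tracing Gulo: it sits inside (Taxidea,Gulo,Listeria).
Tracing Takifugu: it sits inside (Corvus,Takifugu).
Tracing Tremarctos: it sits inside ((Salamandra,Martes),Tremarctos).
The smallest clade enclosing all 3 is (((Acinonyx,Sorghum),Schizosaccharomyces,(Corvus,Takifugu)),(((Taxidea,Gulo,Listeria),(((Salamandra,Martes),Tremarctos),Ailuropoda)),(Ateles,(Camponotus,Xenopus)))); the answer is its 15 terminal taxa in alphabetical order.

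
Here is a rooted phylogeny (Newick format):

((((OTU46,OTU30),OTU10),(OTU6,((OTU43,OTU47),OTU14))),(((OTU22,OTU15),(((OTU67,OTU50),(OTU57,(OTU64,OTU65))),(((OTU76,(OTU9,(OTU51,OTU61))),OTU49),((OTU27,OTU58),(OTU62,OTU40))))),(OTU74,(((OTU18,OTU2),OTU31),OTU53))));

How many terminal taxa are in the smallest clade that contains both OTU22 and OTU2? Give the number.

The MRCA of OTU22 and OTU2 is the node subtending (((OTU22,OTU15),(((OTU67,OTU50),(OTU57,(OTU64,OTU65))),(((OTU76,(OTU9,(OTU51,OTU61))),OTU49),((OTU27,OTU58),(OTU62,OTU40))))),(OTU74,(((OTU18,OTU2),OTU31),OTU53))).
That clade contains 21 terminal taxa: OTU15, OTU18, OTU2, OTU22, OTU27, OTU31, OTU40, OTU49, OTU50, OTU51, OTU53, OTU57, OTU58, OTU61, OTU62, OTU64, OTU65, OTU67, OTU74, OTU76, OTU9.

21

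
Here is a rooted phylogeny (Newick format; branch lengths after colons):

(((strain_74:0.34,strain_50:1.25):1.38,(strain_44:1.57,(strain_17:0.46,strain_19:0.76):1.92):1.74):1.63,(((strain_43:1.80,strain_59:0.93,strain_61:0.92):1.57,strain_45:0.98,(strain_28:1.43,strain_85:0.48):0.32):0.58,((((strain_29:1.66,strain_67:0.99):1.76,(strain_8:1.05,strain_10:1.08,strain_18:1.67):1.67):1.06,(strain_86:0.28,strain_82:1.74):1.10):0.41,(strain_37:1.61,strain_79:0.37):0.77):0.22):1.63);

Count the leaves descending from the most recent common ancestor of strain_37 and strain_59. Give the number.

15

The MRCA of strain_37 and strain_59 is the node subtending (((strain_43,strain_59,strain_61),strain_45,(strain_28,strain_85)),((((strain_29,strain_67),(strain_8,strain_10,strain_18)),(strain_86,strain_82)),(strain_37,strain_79))).
That clade contains 15 terminal taxa: strain_10, strain_18, strain_28, strain_29, strain_37, strain_43, strain_45, strain_59, strain_61, strain_67, strain_79, strain_8, strain_82, strain_85, strain_86.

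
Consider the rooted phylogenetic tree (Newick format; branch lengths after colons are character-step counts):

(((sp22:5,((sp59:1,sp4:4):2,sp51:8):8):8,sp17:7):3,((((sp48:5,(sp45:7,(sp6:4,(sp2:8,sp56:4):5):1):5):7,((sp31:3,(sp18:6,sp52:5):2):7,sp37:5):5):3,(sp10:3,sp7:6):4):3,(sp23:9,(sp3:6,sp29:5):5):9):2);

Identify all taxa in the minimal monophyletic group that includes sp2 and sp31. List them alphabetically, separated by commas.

Tracing sp2: it sits inside (sp2,sp56).
Tracing sp31: it sits inside (sp31,(sp18,sp52)).
The smallest clade enclosing both is ((sp48,(sp45,(sp6,(sp2,sp56)))),((sp31,(sp18,sp52)),sp37)); the answer is its 9 terminal taxa in alphabetical order.

sp18, sp2, sp31, sp37, sp45, sp48, sp52, sp56, sp6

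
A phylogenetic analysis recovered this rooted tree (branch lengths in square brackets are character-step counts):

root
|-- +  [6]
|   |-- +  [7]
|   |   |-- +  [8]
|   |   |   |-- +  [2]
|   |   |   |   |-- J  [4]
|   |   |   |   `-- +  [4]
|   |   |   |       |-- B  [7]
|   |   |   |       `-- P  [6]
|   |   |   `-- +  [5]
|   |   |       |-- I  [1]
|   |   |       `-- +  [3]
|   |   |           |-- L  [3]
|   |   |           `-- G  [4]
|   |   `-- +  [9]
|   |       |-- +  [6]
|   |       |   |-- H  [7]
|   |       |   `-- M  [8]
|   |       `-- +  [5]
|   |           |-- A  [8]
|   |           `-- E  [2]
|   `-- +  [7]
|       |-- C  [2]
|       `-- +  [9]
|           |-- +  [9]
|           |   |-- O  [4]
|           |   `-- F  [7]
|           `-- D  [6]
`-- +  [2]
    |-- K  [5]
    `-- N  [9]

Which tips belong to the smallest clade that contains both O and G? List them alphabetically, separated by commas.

A, B, C, D, E, F, G, H, I, J, L, M, O, P

Tracing O: it sits inside (O,F).
Tracing G: it sits inside (L,G).
The smallest clade enclosing both is ((((J,(B,P)),(I,(L,G))),((H,M),(A,E))),(C,((O,F),D))); the answer is its 14 terminal taxa in alphabetical order.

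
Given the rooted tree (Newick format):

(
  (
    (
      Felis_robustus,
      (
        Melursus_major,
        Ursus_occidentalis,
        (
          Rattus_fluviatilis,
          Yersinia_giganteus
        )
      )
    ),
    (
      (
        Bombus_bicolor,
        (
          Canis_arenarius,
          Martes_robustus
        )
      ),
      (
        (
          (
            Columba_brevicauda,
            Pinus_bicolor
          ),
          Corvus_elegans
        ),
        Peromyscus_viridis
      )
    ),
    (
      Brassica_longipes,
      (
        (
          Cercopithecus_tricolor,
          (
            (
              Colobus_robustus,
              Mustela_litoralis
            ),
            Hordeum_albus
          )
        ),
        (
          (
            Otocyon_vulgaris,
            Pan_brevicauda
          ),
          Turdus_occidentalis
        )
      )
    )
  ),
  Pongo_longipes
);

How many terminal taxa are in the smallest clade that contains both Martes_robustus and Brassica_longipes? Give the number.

The MRCA of Martes_robustus and Brassica_longipes is the node subtending ((Felis_robustus,(Melursus_major,Ursus_occidentalis,(Rattus_fluviatilis,Yersinia_giganteus))),((Bombus_bicolor,(Canis_arenarius,Martes_robustus)),(((Columba_brevicauda,Pinus_bicolor),Corvus_elegans),Peromyscus_viridis)),(Brassica_longipes,((Cercopithecus_tricolor,((Colobus_robustus,Mustela_litoralis),Hordeum_albus)),((Otocyon_vulgaris,Pan_brevicauda),Turdus_occidentalis)))).
That clade contains 20 terminal taxa: Bombus_bicolor, Brassica_longipes, Canis_arenarius, Cercopithecus_tricolor, Colobus_robustus, Columba_brevicauda, Corvus_elegans, Felis_robustus, Hordeum_albus, Martes_robustus, Melursus_major, Mustela_litoralis, Otocyon_vulgaris, Pan_brevicauda, Peromyscus_viridis, Pinus_bicolor, Rattus_fluviatilis, Turdus_occidentalis, Ursus_occidentalis, Yersinia_giganteus.

20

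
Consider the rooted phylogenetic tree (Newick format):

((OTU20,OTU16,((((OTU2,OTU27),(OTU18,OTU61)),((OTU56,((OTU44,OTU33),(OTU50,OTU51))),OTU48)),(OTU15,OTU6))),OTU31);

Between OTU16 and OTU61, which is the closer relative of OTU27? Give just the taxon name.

OTU61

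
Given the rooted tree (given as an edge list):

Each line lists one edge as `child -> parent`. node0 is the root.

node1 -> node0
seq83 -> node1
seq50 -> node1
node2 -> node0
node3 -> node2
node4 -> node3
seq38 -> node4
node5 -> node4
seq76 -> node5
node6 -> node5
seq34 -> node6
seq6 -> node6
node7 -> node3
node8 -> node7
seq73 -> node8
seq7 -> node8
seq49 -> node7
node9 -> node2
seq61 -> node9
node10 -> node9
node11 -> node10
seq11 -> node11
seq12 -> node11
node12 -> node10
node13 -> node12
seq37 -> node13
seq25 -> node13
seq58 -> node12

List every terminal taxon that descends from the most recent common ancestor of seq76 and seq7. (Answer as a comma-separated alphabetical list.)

seq34, seq38, seq49, seq6, seq7, seq73, seq76

Tracing seq76: it sits inside (seq76,(seq34,seq6)).
Tracing seq7: it sits inside (seq73,seq7).
The smallest clade enclosing both is ((seq38,(seq76,(seq34,seq6))),((seq73,seq7),seq49)); the answer is its 7 terminal taxa in alphabetical order.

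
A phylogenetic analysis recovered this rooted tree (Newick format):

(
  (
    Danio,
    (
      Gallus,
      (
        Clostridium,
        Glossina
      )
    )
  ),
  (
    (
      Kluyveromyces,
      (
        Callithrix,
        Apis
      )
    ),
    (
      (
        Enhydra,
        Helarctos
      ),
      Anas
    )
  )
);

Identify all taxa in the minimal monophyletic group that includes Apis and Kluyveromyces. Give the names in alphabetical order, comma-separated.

Tracing Apis: it sits inside (Callithrix,Apis).
Tracing Kluyveromyces: it sits inside (Kluyveromyces,(Callithrix,Apis)).
The smallest clade enclosing both is (Kluyveromyces,(Callithrix,Apis)); the answer is its 3 terminal taxa in alphabetical order.

Apis, Callithrix, Kluyveromyces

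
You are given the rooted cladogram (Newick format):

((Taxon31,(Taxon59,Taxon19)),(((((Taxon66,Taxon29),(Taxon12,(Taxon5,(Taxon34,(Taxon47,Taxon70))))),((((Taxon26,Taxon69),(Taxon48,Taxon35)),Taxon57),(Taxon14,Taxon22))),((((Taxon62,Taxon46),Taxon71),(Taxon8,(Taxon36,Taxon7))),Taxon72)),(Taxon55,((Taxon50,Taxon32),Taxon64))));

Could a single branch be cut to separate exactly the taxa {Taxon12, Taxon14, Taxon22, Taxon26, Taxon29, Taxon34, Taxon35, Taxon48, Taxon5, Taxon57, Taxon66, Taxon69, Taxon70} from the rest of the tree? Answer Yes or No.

No

The MRCA of the listed taxa subtends (((Taxon66,Taxon29),(Taxon12,(Taxon5,(Taxon34,(Taxon47,Taxon70))))),((((Taxon26,Taxon69),(Taxon48,Taxon35)),Taxon57),(Taxon14,Taxon22))).
That clade also contains Taxon47, which is not in the proposed group, so the group is not monophyletic.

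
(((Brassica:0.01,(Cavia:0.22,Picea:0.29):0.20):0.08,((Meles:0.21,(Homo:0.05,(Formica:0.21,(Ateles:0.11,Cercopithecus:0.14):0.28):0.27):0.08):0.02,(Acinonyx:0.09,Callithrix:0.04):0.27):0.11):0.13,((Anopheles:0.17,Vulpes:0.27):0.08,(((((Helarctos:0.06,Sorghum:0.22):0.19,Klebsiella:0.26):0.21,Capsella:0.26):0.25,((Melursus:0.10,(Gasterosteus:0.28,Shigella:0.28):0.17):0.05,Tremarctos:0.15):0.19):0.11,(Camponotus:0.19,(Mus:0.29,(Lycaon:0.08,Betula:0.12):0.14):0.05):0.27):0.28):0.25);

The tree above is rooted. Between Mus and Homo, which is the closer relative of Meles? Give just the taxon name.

The MRCA of Meles and Homo subtends (Meles,(Homo,(Formica,(Ateles,Cercopithecus)))) (5 taxa).
The MRCA of Meles and Mus is the root, subtending the entire tree (24 taxa).
The first is nested inside the second, so Meles shares a more recent common ancestor with Homo.

Homo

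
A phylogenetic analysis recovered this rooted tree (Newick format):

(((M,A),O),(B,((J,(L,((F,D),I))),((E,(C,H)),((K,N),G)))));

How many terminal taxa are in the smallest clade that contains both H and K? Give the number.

6

The MRCA of H and K is the node subtending ((E,(C,H)),((K,N),G)).
That clade contains 6 terminal taxa: C, E, G, H, K, N.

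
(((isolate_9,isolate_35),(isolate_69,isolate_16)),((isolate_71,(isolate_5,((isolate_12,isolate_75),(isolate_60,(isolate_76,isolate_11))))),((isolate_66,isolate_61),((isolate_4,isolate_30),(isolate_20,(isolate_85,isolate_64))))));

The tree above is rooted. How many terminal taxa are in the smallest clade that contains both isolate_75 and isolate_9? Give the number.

18

The MRCA of isolate_75 and isolate_9 is the root, so the clade is the entire tree.
That clade contains 18 terminal taxa: isolate_11, isolate_12, isolate_16, isolate_20, isolate_30, isolate_35, isolate_4, isolate_5, isolate_60, isolate_61, isolate_64, isolate_66, isolate_69, isolate_71, isolate_75, isolate_76, isolate_85, isolate_9.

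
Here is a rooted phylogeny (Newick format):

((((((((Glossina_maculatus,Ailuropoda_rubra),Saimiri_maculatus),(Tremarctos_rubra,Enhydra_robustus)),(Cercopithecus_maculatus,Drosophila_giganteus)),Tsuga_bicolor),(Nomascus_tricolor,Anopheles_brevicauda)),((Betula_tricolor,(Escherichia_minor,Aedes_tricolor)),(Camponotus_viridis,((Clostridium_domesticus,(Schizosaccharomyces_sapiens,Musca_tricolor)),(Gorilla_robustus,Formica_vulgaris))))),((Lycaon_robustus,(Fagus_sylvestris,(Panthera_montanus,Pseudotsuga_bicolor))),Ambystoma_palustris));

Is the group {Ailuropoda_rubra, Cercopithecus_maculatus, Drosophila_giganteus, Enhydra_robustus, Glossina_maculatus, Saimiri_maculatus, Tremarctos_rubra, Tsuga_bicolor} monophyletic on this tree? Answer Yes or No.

Yes

The most recent common ancestor of these taxa subtends (((((Glossina_maculatus,Ailuropoda_rubra),Saimiri_maculatus),(Tremarctos_rubra,Enhydra_robustus)),(Cercopithecus_maculatus,Drosophila_giganteus)),Tsuga_bicolor).
That clade has exactly 8 tips — every listed taxon and nothing else — so the group is monophyletic.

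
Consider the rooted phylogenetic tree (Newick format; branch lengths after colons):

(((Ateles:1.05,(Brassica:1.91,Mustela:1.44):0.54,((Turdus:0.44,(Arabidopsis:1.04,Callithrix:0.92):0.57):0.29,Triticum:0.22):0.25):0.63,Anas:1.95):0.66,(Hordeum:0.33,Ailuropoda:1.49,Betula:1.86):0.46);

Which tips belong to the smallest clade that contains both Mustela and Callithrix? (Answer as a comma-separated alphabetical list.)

Tracing Mustela: it sits inside (Brassica,Mustela).
Tracing Callithrix: it sits inside (Arabidopsis,Callithrix).
The smallest clade enclosing both is (Ateles,(Brassica,Mustela),((Turdus,(Arabidopsis,Callithrix)),Triticum)); the answer is its 7 terminal taxa in alphabetical order.

Arabidopsis, Ateles, Brassica, Callithrix, Mustela, Triticum, Turdus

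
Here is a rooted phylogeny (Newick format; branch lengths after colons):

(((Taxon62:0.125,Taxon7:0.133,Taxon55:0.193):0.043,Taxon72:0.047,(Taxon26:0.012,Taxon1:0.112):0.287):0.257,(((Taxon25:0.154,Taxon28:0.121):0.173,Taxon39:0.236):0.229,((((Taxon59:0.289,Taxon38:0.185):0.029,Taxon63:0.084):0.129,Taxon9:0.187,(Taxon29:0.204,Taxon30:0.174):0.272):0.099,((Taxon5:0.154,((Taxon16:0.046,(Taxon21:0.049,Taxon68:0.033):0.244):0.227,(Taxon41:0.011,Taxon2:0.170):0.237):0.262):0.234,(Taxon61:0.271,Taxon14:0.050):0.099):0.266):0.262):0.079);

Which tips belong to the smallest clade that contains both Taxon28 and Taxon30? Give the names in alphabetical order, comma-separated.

Taxon14, Taxon16, Taxon2, Taxon21, Taxon25, Taxon28, Taxon29, Taxon30, Taxon38, Taxon39, Taxon41, Taxon5, Taxon59, Taxon61, Taxon63, Taxon68, Taxon9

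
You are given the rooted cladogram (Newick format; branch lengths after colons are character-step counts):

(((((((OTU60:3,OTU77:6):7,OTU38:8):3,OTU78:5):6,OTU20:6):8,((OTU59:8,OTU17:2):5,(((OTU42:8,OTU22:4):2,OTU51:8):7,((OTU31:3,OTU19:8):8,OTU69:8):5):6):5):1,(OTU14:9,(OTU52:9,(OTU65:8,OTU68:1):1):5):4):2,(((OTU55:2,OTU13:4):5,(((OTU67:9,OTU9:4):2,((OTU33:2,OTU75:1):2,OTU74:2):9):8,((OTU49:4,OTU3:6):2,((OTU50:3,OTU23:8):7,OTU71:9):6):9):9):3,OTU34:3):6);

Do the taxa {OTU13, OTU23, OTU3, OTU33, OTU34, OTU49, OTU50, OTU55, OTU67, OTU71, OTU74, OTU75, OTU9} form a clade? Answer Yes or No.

The most recent common ancestor of these taxa subtends (((OTU55,OTU13),(((OTU67,OTU9),((OTU33,OTU75),OTU74)),((OTU49,OTU3),((OTU50,OTU23),OTU71)))),OTU34).
That clade has exactly 13 tips — every listed taxon and nothing else — so the group is monophyletic.

Yes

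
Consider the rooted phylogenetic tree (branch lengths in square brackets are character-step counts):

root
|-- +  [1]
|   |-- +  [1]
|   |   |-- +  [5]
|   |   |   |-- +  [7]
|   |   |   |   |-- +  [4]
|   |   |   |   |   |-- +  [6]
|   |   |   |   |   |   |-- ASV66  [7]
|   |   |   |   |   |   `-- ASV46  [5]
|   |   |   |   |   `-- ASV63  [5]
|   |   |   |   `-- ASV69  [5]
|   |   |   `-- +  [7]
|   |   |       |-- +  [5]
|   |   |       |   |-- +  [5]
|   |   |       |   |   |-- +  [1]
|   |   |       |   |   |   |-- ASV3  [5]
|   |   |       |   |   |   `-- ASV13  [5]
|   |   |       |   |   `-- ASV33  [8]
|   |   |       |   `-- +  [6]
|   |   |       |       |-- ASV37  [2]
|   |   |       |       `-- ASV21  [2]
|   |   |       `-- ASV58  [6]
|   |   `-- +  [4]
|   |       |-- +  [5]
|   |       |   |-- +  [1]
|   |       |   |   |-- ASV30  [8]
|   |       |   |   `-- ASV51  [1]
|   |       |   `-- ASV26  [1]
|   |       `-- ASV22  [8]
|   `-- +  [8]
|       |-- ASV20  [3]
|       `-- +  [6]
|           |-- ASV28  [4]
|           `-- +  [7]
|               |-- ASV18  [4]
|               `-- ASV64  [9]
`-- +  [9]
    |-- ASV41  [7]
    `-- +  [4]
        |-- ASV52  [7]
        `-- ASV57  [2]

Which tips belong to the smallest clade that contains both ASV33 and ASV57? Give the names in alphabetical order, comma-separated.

Tracing ASV33: it sits inside ((ASV3,ASV13),ASV33).
Tracing ASV57: it sits inside (ASV52,ASV57).
The smallest clade enclosing both is the whole tree (their MRCA is the root), so the answer is all 21 tips in alphabetical order.

ASV13, ASV18, ASV20, ASV21, ASV22, ASV26, ASV28, ASV3, ASV30, ASV33, ASV37, ASV41, ASV46, ASV51, ASV52, ASV57, ASV58, ASV63, ASV64, ASV66, ASV69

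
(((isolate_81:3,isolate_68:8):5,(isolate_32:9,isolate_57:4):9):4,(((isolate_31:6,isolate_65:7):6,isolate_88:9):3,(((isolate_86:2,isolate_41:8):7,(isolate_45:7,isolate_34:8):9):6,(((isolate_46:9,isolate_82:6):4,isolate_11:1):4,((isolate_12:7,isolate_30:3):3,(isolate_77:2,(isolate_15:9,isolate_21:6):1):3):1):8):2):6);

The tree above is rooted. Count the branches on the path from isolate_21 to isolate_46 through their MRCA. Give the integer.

7

The MRCA of isolate_21 and isolate_46 is the node subtending (((isolate_46,isolate_82),isolate_11),((isolate_12,isolate_30),(isolate_77,(isolate_15,isolate_21)))).
From isolate_21 up to that node: 4 branches. From isolate_46 up to the same node: 3 branches. Total: 4 + 3 = 7.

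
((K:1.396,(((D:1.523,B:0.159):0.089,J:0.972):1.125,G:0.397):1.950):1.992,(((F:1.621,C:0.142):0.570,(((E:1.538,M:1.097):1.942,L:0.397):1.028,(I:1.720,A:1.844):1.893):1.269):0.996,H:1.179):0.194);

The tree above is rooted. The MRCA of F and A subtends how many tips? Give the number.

7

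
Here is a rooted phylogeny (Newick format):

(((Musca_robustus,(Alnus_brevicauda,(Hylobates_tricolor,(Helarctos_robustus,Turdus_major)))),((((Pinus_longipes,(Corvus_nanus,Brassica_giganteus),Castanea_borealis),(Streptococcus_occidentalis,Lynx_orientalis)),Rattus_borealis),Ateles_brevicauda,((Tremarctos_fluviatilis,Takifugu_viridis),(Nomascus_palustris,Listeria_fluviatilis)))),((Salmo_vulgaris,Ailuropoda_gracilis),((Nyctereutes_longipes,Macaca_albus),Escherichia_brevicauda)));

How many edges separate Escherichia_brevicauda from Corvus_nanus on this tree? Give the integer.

10

The MRCA of Escherichia_brevicauda and Corvus_nanus is the root of the tree.
From Escherichia_brevicauda up to that node: 3 branches. From Corvus_nanus up to the same node: 7 branches. Total: 3 + 7 = 10.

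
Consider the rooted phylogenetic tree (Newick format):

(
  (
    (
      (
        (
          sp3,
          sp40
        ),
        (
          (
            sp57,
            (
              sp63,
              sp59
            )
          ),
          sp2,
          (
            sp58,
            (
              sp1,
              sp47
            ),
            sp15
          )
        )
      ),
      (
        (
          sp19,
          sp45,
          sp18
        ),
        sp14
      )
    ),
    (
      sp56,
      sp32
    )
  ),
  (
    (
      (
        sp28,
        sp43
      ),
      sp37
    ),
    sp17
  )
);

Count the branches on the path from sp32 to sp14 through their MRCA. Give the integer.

The MRCA of sp32 and sp14 is the node subtending ((((sp3,sp40),((sp57,(sp63,sp59)),sp2,(sp58,(sp1,sp47),sp15))),((sp19,sp45,sp18),sp14)),(sp56,sp32)).
From sp32 up to that node: 2 branches. From sp14 up to the same node: 3 branches. Total: 2 + 3 = 5.

5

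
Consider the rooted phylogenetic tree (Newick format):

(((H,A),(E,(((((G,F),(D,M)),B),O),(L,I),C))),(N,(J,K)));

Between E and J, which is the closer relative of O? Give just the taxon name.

The MRCA of O and E subtends (E,(((((G,F),(D,M)),B),O),(L,I),C)) (10 taxa).
The MRCA of O and J is the root, subtending the entire tree (15 taxa).
The first is nested inside the second, so O shares a more recent common ancestor with E.

E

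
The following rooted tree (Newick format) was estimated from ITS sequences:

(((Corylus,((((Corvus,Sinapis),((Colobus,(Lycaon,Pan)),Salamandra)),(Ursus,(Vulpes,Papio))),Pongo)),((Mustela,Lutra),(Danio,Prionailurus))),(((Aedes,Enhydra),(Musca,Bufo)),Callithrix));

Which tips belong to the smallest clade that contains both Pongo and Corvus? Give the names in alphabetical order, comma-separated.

Colobus, Corvus, Lycaon, Pan, Papio, Pongo, Salamandra, Sinapis, Ursus, Vulpes

Tracing Pongo: it sits inside ((((Corvus,Sinapis),((Colobus,(Lycaon,Pan)),Salamandra)),(Ursus,(Vulpes,Papio))),Pongo).
Tracing Corvus: it sits inside (Corvus,Sinapis).
The smallest clade enclosing both is ((((Corvus,Sinapis),((Colobus,(Lycaon,Pan)),Salamandra)),(Ursus,(Vulpes,Papio))),Pongo); the answer is its 10 terminal taxa in alphabetical order.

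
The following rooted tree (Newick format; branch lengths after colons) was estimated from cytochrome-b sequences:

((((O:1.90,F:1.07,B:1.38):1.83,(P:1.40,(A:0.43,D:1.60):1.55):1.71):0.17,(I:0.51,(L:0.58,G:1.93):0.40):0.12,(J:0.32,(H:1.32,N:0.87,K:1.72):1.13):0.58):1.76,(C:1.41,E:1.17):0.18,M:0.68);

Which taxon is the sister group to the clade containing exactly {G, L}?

I

The clade containing exactly {G, L} attaches to the tree at the node subtending (I,(L,G)).
The other lineage descending from that same node — the sister group — is the single tip I.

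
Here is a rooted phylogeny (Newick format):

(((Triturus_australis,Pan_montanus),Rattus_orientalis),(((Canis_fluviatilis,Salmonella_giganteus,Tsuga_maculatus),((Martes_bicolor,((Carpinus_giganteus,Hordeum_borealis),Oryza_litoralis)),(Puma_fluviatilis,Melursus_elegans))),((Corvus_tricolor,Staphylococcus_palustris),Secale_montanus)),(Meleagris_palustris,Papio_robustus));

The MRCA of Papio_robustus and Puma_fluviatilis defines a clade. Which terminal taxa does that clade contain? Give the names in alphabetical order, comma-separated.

Canis_fluviatilis, Carpinus_giganteus, Corvus_tricolor, Hordeum_borealis, Martes_bicolor, Meleagris_palustris, Melursus_elegans, Oryza_litoralis, Pan_montanus, Papio_robustus, Puma_fluviatilis, Rattus_orientalis, Salmonella_giganteus, Secale_montanus, Staphylococcus_palustris, Triturus_australis, Tsuga_maculatus

Tracing Papio_robustus: it sits inside (Meleagris_palustris,Papio_robustus).
Tracing Puma_fluviatilis: it sits inside (Puma_fluviatilis,Melursus_elegans).
The smallest clade enclosing both is the whole tree (their MRCA is the root), so the answer is all 17 tips in alphabetical order.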